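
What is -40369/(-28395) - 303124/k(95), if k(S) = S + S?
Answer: -859953587/539505 ≈ -1594.0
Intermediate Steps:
k(S) = 2*S
-40369/(-28395) - 303124/k(95) = -40369/(-28395) - 303124/(2*95) = -40369*(-1/28395) - 303124/190 = 40369/28395 - 303124*1/190 = 40369/28395 - 151562/95 = -859953587/539505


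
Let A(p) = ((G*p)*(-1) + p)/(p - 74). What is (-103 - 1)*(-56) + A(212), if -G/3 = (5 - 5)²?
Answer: 401962/69 ≈ 5825.5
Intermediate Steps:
G = 0 (G = -3*(5 - 5)² = -3*0² = -3*0 = 0)
A(p) = p/(-74 + p) (A(p) = ((0*p)*(-1) + p)/(p - 74) = (0*(-1) + p)/(-74 + p) = (0 + p)/(-74 + p) = p/(-74 + p))
(-103 - 1)*(-56) + A(212) = (-103 - 1)*(-56) + 212/(-74 + 212) = -104*(-56) + 212/138 = 5824 + 212*(1/138) = 5824 + 106/69 = 401962/69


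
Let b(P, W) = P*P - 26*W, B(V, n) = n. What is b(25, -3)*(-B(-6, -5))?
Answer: 3515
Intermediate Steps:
b(P, W) = P² - 26*W
b(25, -3)*(-B(-6, -5)) = (25² - 26*(-3))*(-1*(-5)) = (625 + 78)*5 = 703*5 = 3515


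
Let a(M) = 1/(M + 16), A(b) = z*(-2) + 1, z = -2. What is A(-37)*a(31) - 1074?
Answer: -50473/47 ≈ -1073.9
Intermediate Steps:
A(b) = 5 (A(b) = -2*(-2) + 1 = 4 + 1 = 5)
a(M) = 1/(16 + M)
A(-37)*a(31) - 1074 = 5/(16 + 31) - 1074 = 5/47 - 1074 = -50473/47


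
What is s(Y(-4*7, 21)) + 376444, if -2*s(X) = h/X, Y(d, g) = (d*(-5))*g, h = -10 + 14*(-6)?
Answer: 1106745407/2940 ≈ 3.7644e+5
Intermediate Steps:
h = -94 (h = -10 - 84 = -94)
Y(d, g) = -5*d*g (Y(d, g) = (-5*d)*g = -5*d*g)
s(X) = 47/X (s(X) = -(-47)/X = 47/X)
s(Y(-4*7, 21)) + 376444 = 47/((-5*(-4*7)*21)) + 376444 = 47/((-5*(-28)*21)) + 376444 = 47/2940 + 376444 = 1106745407/2940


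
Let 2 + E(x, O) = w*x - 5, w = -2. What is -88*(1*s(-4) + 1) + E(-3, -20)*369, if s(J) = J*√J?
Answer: -457 + 704*I ≈ -457.0 + 704.0*I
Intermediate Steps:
s(J) = J^(3/2)
E(x, O) = -7 - 2*x (E(x, O) = -2 + (-2*x - 5) = -2 + (-5 - 2*x) = -7 - 2*x)
-88*(1*s(-4) + 1) + E(-3, -20)*369 = -88*(1*(-4)^(3/2) + 1) + (-7 - 2*(-3))*369 = -88*(1*(-8*I) + 1) + (-7 + 6)*369 = -88*(-8*I + 1) - 1*369 = -88*(1 - 8*I) - 369 = (-88 + 704*I) - 369 = -457 + 704*I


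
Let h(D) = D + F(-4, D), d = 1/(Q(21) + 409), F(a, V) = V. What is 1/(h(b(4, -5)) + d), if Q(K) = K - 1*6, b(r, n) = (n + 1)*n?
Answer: 424/16961 ≈ 0.024999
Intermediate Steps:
b(r, n) = n*(1 + n) (b(r, n) = (1 + n)*n = n*(1 + n))
Q(K) = -6 + K (Q(K) = K - 6 = -6 + K)
d = 1/424 (d = 1/((-6 + 21) + 409) = 1/(15 + 409) = 1/424 ≈ 0.0023585)
h(D) = 2*D (h(D) = D + D = 2*D)
1/(h(b(4, -5)) + d) = 1/(2*(-5*(1 - 5)) + 1/424) = 1/(2*(-5*(-4)) + 1/424) = 1/(2*20 + 1/424) = 1/(40 + 1/424) = 1/(16961/424) = 424/16961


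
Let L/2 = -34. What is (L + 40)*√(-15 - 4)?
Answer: -28*I*√19 ≈ -122.05*I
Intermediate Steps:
L = -68 (L = 2*(-34) = -68)
(L + 40)*√(-15 - 4) = (-68 + 40)*√(-15 - 4) = -28*I*√19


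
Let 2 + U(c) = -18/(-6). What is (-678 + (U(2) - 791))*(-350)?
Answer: 513800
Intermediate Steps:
U(c) = 1 (U(c) = -2 - 18/(-6) = -2 - 18*(-⅙) = -2 + 3 = 1)
(-678 + (U(2) - 791))*(-350) = (-678 + (1 - 791))*(-350) = (-678 - 790)*(-350) = -1468*(-350) = 513800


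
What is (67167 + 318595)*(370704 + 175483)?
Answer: 210698189494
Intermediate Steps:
(67167 + 318595)*(370704 + 175483) = 385762*546187 = 210698189494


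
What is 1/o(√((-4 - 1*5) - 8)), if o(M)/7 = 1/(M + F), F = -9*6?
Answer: -54/7 + I*√17/7 ≈ -7.7143 + 0.58902*I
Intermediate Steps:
F = -54
o(M) = 7/(-54 + M) (o(M) = 7/(M - 54) = 7/(-54 + M))
1/o(√((-4 - 1*5) - 8)) = 1/(7/(-54 + √((-4 - 1*5) - 8))) = 1/(7/(-54 + √((-4 - 5) - 8))) = 1/(7/(-54 + √(-9 - 8))) = 1/(7/(-54 + √(-17))) = 1/(7/(-54 + I*√17)) = -54/7 + I*√17/7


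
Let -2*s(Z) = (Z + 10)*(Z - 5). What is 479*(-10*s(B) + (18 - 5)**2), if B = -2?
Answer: -53169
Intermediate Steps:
s(Z) = -(-5 + Z)*(10 + Z)/2 (s(Z) = -(Z + 10)*(Z - 5)/2 = -(10 + Z)*(-5 + Z)/2 = -(-5 + Z)*(10 + Z)/2)
479*(-10*s(B) + (18 - 5)**2) = 479*(-10*(25 - 5/2*(-2) - 1/2*(-2)**2) + (18 - 5)**2) = 479*(-10*(25 + 5 - 1/2*4) + 13**2) = 479*(-10*(25 + 5 - 2) + 169) = 479*(-10*28 + 169) = 479*(-280 + 169) = 479*(-111) = -53169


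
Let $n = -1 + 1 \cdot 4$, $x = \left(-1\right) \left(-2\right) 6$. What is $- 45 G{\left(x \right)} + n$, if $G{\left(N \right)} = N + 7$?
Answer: $-852$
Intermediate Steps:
$x = 12$ ($x = 2 \cdot 6 = 12$)
$n = 3$ ($n = -1 + 4 = 3$)
$G{\left(N \right)} = 7 + N$
$- 45 G{\left(x \right)} + n = - 45 \left(7 + 12\right) + 3 = \left(-45\right) 19 + 3 = -855 + 3 = -852$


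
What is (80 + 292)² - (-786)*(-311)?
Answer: -106062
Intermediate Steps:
(80 + 292)² - (-786)*(-311) = 372² - 1*244446 = 138384 - 244446 = -106062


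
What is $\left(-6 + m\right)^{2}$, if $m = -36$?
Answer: $1764$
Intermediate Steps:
$\left(-6 + m\right)^{2} = \left(-6 - 36\right)^{2} = \left(-42\right)^{2} = 1764$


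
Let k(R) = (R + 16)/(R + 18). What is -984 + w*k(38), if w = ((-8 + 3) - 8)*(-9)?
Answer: -24393/28 ≈ -871.18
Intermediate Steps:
w = 117 (w = (-5 - 8)*(-9) = -13*(-9) = 117)
k(R) = (16 + R)/(18 + R)
-984 + w*k(38) = -984 + 117*((16 + 38)/(18 + 38)) = -984 + 117*(54/56) = -984 + 117*((1/56)*54) = -984 + 117*(27/28) = -984 + 3159/28 = -24393/28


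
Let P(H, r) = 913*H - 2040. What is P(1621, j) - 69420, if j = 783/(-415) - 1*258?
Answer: 1408513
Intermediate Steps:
j = -107853/415 (j = 783*(-1/415) - 258 = -783/415 - 258 = -107853/415 ≈ -259.89)
P(H, r) = -2040 + 913*H
P(1621, j) - 69420 = (-2040 + 913*1621) - 69420 = (-2040 + 1479973) - 69420 = 1477933 - 69420 = 1408513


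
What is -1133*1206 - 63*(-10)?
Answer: -1365768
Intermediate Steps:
-1133*1206 - 63*(-10) = -1366398 + 630 = -1365768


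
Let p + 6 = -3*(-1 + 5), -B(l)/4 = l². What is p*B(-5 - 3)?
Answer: 4608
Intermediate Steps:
B(l) = -4*l²
p = -18 (p = -6 - 3*(-1 + 5) = -6 - 3*4 = -6 - 12 = -18)
p*B(-5 - 3) = -(-72)*(-5 - 3)² = -(-72)*(-8)² = -(-72)*64 = -18*(-256) = 4608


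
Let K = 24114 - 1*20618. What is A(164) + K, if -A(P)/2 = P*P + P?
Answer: -50624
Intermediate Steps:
A(P) = -2*P - 2*P² (A(P) = -2*(P*P + P) = -2*(P² + P) = -2*(P + P²) = -2*P - 2*P²)
K = 3496 (K = 24114 - 20618 = 3496)
A(164) + K = -2*164*(1 + 164) + 3496 = -2*164*165 + 3496 = -54120 + 3496 = -50624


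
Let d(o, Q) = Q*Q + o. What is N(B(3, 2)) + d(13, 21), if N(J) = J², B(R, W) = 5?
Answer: 479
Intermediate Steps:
d(o, Q) = o + Q² (d(o, Q) = Q² + o = o + Q²)
N(B(3, 2)) + d(13, 21) = 5² + (13 + 21²) = 25 + (13 + 441) = 25 + 454 = 479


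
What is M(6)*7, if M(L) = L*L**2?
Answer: 1512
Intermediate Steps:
M(L) = L**3
M(6)*7 = 6**3*7 = 216*7 = 1512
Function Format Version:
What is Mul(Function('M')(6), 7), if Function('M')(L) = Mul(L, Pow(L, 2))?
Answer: 1512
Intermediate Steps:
Function('M')(L) = Pow(L, 3)
Mul(Function('M')(6), 7) = Mul(Pow(6, 3), 7) = Mul(216, 7) = 1512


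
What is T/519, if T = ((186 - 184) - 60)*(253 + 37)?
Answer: -16820/519 ≈ -32.408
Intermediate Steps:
T = -16820 (T = (2 - 60)*290 = -58*290 = -16820)
T/519 = -16820/519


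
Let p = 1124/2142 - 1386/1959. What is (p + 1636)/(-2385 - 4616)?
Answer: -1144030052/4896240363 ≈ -0.23365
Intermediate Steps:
p = -127816/699363 (p = 1124*(1/2142) - 1386*1/1959 = 562/1071 - 462/653 = -127816/699363 ≈ -0.18276)
(p + 1636)/(-2385 - 4616) = (-127816/699363 + 1636)/(-2385 - 4616) = (1144030052/699363)/(-7001) = (1144030052/699363)*(-1/7001) = -1144030052/4896240363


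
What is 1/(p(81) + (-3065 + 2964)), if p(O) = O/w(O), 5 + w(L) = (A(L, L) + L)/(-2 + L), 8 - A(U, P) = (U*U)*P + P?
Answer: -748/75557 ≈ -0.0098998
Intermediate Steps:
A(U, P) = 8 - P - P*U**2 (A(U, P) = 8 - ((U*U)*P + P) = 8 - (U**2*P + P) = 8 - (P*U**2 + P) = 8 - (P + P*U**2) = 8 + (-P - P*U**2) = 8 - P - P*U**2)
w(L) = -5 + (8 - L**3)/(-2 + L) (w(L) = -5 + ((8 - L - L*L**2) + L)/(-2 + L) = -5 + ((8 - L - L**3) + L)/(-2 + L) = -5 + (8 - L**3)/(-2 + L))
p(O) = O/(-9 - O**2 - 2*O)
1/(p(81) + (-3065 + 2964)) = 1/(-1*81/(9 + 81**2 + 2*81) + (-3065 + 2964)) = 1/(-1*81/(9 + 6561 + 162) - 101) = 1/(-1*81/6732 - 101) = 1/(-1*81*1/6732 - 101) = 1/(-9/748 - 101) = 1/(-75557/748) = -748/75557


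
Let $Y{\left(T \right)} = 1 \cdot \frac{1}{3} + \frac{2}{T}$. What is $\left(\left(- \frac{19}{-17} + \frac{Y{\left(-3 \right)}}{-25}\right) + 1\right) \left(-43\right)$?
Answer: $- \frac{116831}{1275} \approx -91.632$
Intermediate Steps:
$Y{\left(T \right)} = \frac{1}{3} + \frac{2}{T}$ ($Y{\left(T \right)} = 1 \cdot \frac{1}{3} + \frac{2}{T} = \frac{1}{3} + \frac{2}{T}$)
$\left(\left(- \frac{19}{-17} + \frac{Y{\left(-3 \right)}}{-25}\right) + 1\right) \left(-43\right) = \left(\left(- \frac{19}{-17} + \frac{\frac{1}{3} \frac{1}{-3} \left(6 - 3\right)}{-25}\right) + 1\right) \left(-43\right) = \left(\left(\left(-19\right) \left(- \frac{1}{17}\right) + \frac{1}{3} \left(- \frac{1}{3}\right) 3 \left(- \frac{1}{25}\right)\right) + 1\right) \left(-43\right) = \left(\left(\frac{19}{17} - - \frac{1}{75}\right) + 1\right) \left(-43\right) = \left(\left(\frac{19}{17} + \frac{1}{75}\right) + 1\right) \left(-43\right) = \left(\frac{1442}{1275} + 1\right) \left(-43\right) = \frac{2717}{1275} \left(-43\right) = - \frac{116831}{1275}$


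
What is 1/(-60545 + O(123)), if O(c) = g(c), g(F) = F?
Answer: -1/60422 ≈ -1.6550e-5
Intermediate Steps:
O(c) = c
1/(-60545 + O(123)) = 1/(-60545 + 123) = 1/(-60422) = -1/60422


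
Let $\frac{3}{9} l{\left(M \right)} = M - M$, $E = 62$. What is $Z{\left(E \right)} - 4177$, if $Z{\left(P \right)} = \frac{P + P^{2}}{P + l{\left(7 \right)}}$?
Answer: $-4114$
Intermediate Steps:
$l{\left(M \right)} = 0$ ($l{\left(M \right)} = 3 \left(M - M\right) = 3 \cdot 0 = 0$)
$Z{\left(P \right)} = \frac{P + P^{2}}{P}$ ($Z{\left(P \right)} = \frac{P + P^{2}}{P + 0} = \frac{P + P^{2}}{P}$)
$Z{\left(E \right)} - 4177 = \left(1 + 62\right) - 4177 = 63 - 4177 = -4114$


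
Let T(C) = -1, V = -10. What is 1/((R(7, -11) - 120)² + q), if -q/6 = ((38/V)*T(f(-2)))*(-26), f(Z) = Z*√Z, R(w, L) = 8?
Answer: 5/65684 ≈ 7.6122e-5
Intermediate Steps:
f(Z) = Z^(3/2)
q = 2964/5 (q = -6*(38/(-10))*(-1)*(-26) = -6*(38*(-⅒))*(-1)*(-26) = -6*(-19/5*(-1))*(-26) = -114*(-26)/5 = -6*(-494/5) = 2964/5 ≈ 592.80)
1/((R(7, -11) - 120)² + q) = 1/((8 - 120)² + 2964/5) = 1/((-112)² + 2964/5) = 1/(12544 + 2964/5) = 1/(65684/5) = 5/65684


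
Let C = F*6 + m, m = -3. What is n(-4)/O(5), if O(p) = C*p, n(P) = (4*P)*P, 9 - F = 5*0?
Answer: 64/255 ≈ 0.25098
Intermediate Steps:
F = 9 (F = 9 - 5*0 = 9 - 1*0 = 9 + 0 = 9)
C = 51 (C = 9*6 - 3 = 54 - 3 = 51)
n(P) = 4*P²
O(p) = 51*p
n(-4)/O(5) = (4*(-4)²)/((51*5)) = (4*16)/255 = 64*(1/255) = 64/255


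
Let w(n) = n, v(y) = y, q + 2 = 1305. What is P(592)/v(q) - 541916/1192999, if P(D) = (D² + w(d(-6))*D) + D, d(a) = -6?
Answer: 413865807948/1554477697 ≈ 266.24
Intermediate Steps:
q = 1303 (q = -2 + 1305 = 1303)
P(D) = D² - 5*D (P(D) = (D² - 6*D) + D = D² - 5*D)
P(592)/v(q) - 541916/1192999 = (592*(-5 + 592))/1303 - 541916/1192999 = (592*587)*(1/1303) - 541916*1/1192999 = 347504*(1/1303) - 541916/1192999 = 347504/1303 - 541916/1192999 = 413865807948/1554477697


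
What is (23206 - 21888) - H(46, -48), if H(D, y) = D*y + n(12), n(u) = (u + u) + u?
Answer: 3490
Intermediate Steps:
n(u) = 3*u (n(u) = 2*u + u = 3*u)
H(D, y) = 36 + D*y (H(D, y) = D*y + 3*12 = D*y + 36 = 36 + D*y)
(23206 - 21888) - H(46, -48) = (23206 - 21888) - (36 + 46*(-48)) = 1318 - (36 - 2208) = 1318 - 1*(-2172) = 1318 + 2172 = 3490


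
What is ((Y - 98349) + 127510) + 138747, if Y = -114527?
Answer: 53381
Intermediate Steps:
((Y - 98349) + 127510) + 138747 = ((-114527 - 98349) + 127510) + 138747 = (-212876 + 127510) + 138747 = -85366 + 138747 = 53381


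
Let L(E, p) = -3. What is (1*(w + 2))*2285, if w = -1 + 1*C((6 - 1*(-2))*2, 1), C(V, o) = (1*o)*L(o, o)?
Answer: -4570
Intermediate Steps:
C(V, o) = -3*o (C(V, o) = (1*o)*(-3) = o*(-3) = -3*o)
w = -4 (w = -1 + 1*(-3*1) = -1 + 1*(-3) = -1 - 3 = -4)
(1*(w + 2))*2285 = (1*(-4 + 2))*2285 = (1*(-2))*2285 = -2*2285 = -4570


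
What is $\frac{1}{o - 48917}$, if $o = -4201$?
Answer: $- \frac{1}{53118} \approx -1.8826 \cdot 10^{-5}$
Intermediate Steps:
$\frac{1}{o - 48917} = \frac{1}{-4201 - 48917} = \frac{1}{-53118} = - \frac{1}{53118}$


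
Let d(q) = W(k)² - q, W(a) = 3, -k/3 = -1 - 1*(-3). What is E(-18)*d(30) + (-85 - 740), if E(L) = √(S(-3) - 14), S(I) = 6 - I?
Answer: -825 - 21*I*√5 ≈ -825.0 - 46.957*I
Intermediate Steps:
k = -6 (k = -3*(-1 - 1*(-3)) = -3*(-1 + 3) = -3*2 = -6)
d(q) = 9 - q (d(q) = 3² - q = 9 - q)
E(L) = I*√5 (E(L) = √((6 - 1*(-3)) - 14) = √((6 + 3) - 14) = √(9 - 14) = √(-5) = I*√5)
E(-18)*d(30) + (-85 - 740) = (I*√5)*(9 - 1*30) + (-85 - 740) = (I*√5)*(9 - 30) - 825 = (I*√5)*(-21) - 825 = -21*I*√5 - 825 = -825 - 21*I*√5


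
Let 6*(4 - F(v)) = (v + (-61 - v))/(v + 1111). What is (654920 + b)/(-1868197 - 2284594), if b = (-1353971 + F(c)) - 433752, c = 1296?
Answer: 16359883097/59974607622 ≈ 0.27278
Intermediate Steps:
F(v) = 4 + 61/(6*(1111 + v)) (F(v) = 4 - (v + (-61 - v))/(6*(v + 1111)) = 4 - (-61)/(6*(1111 + v)) = 4 + 61/(6*(1111 + v)))
b = -25818237737/14442 (b = (-1353971 + (26725 + 24*1296)/(6*(1111 + 1296))) - 433752 = (-1353971 + (⅙)*(26725 + 31104)/2407) - 433752 = (-1353971 + (⅙)*(1/2407)*57829) - 433752 = (-1353971 + 57829/14442) - 433752 = -19553991353/14442 - 433752 = -25818237737/14442 ≈ -1.7877e+6)
(654920 + b)/(-1868197 - 2284594) = (654920 - 25818237737/14442)/(-1868197 - 2284594) = -16359883097/14442/(-4152791) = -16359883097/14442*(-1/4152791) = 16359883097/59974607622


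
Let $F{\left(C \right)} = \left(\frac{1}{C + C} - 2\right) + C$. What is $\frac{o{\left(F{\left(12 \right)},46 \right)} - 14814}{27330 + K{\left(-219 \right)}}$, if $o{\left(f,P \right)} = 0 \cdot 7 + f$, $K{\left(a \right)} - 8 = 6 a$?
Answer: $- \frac{355295}{624576} \approx -0.56886$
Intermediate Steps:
$K{\left(a \right)} = 8 + 6 a$
$F{\left(C \right)} = -2 + C + \frac{1}{2 C}$ ($F{\left(C \right)} = \left(\frac{1}{2 C} - 2\right) + C = \left(-2 + \frac{1}{2 C}\right) + C = -2 + C + \frac{1}{2 C}$)
$o{\left(f,P \right)} = f$ ($o{\left(f,P \right)} = 0 + f = f$)
$\frac{o{\left(F{\left(12 \right)},46 \right)} - 14814}{27330 + K{\left(-219 \right)}} = \frac{\left(-2 + 12 + \frac{1}{2 \cdot 12}\right) - 14814}{27330 + \left(8 + 6 \left(-219\right)\right)} = \frac{\left(-2 + 12 + \frac{1}{2} \cdot \frac{1}{12}\right) - 14814}{27330 + \left(8 - 1314\right)} = \frac{\left(-2 + 12 + \frac{1}{24}\right) - 14814}{27330 - 1306} = \frac{\frac{241}{24} - 14814}{26024} = \left(- \frac{355295}{24}\right) \frac{1}{26024} = - \frac{355295}{624576}$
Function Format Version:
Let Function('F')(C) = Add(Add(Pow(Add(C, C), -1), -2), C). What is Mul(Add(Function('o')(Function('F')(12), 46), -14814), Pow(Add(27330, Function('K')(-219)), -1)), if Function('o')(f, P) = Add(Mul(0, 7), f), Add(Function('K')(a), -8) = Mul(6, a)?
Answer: Rational(-355295, 624576) ≈ -0.56886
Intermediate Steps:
Function('K')(a) = Add(8, Mul(6, a))
Function('F')(C) = Add(-2, C, Mul(Rational(1, 2), Pow(C, -1))) (Function('F')(C) = Add(Add(Pow(Mul(2, C), -1), -2), C) = Add(Add(Mul(Rational(1, 2), Pow(C, -1)), -2), C) = Add(Add(-2, Mul(Rational(1, 2), Pow(C, -1))), C) = Add(-2, C, Mul(Rational(1, 2), Pow(C, -1))))
Function('o')(f, P) = f (Function('o')(f, P) = Add(0, f) = f)
Mul(Add(Function('o')(Function('F')(12), 46), -14814), Pow(Add(27330, Function('K')(-219)), -1)) = Mul(Add(Add(-2, 12, Mul(Rational(1, 2), Pow(12, -1))), -14814), Pow(Add(27330, Add(8, Mul(6, -219))), -1)) = Mul(Add(Add(-2, 12, Mul(Rational(1, 2), Rational(1, 12))), -14814), Pow(Add(27330, Add(8, -1314)), -1)) = Mul(Add(Add(-2, 12, Rational(1, 24)), -14814), Pow(Add(27330, -1306), -1)) = Mul(Add(Rational(241, 24), -14814), Pow(26024, -1)) = Mul(Rational(-355295, 24), Rational(1, 26024)) = Rational(-355295, 624576)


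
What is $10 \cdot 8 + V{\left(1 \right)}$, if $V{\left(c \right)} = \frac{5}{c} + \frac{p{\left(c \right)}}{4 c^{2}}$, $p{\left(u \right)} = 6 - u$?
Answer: $\frac{345}{4} \approx 86.25$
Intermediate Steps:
$V{\left(c \right)} = \frac{5}{c} + \frac{6 - c}{4 c^{2}}$
$10 \cdot 8 + V{\left(1 \right)} = 10 \cdot 8 + \frac{6 + 19 \cdot 1}{4 \cdot 1} = 80 + \frac{1}{4} \cdot 1 \left(6 + 19\right) = 80 + \frac{1}{4} \cdot 1 \cdot 25 = 80 + \frac{25}{4} = \frac{345}{4}$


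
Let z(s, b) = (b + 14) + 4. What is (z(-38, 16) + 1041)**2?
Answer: 1155625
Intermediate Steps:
z(s, b) = 18 + b (z(s, b) = (14 + b) + 4 = 18 + b)
(z(-38, 16) + 1041)**2 = ((18 + 16) + 1041)**2 = (34 + 1041)**2 = 1075**2 = 1155625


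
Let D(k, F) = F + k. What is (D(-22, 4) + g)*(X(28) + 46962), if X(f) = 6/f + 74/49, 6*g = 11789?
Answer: 53761160045/588 ≈ 9.1431e+7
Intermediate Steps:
g = 11789/6 (g = (1/6)*11789 = 11789/6 ≈ 1964.8)
X(f) = 74/49 + 6/f (X(f) = 6/f + 74*(1/49) = 6/f + 74/49 = 74/49 + 6/f)
(D(-22, 4) + g)*(X(28) + 46962) = ((4 - 22) + 11789/6)*((74/49 + 6/28) + 46962) = (-18 + 11789/6)*((74/49 + 6*(1/28)) + 46962) = 11681*((74/49 + 3/14) + 46962)/6 = 11681*(169/98 + 46962)/6 = (11681/6)*(4602445/98) = 53761160045/588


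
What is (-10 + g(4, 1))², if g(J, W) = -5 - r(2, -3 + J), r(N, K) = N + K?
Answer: 324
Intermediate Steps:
r(N, K) = K + N
g(J, W) = -4 - J (g(J, W) = -5 - ((-3 + J) + 2) = -5 - (-1 + J) = -5 + (1 - J) = -4 - J)
(-10 + g(4, 1))² = (-10 + (-4 - 1*4))² = (-10 + (-4 - 4))² = (-10 - 8)² = (-18)² = 324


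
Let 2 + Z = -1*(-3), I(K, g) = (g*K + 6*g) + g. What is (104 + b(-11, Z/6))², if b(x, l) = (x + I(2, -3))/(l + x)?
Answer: 48832144/4225 ≈ 11558.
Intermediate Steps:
I(K, g) = 7*g + K*g (I(K, g) = (K*g + 6*g) + g = (6*g + K*g) + g = 7*g + K*g)
Z = 1 (Z = -2 - 1*(-3) = -2 + 3 = 1)
b(x, l) = (-27 + x)/(l + x) (b(x, l) = (x - 3*(7 + 2))/(l + x) = (x - 3*9)/(l + x) = (x - 27)/(l + x) = (-27 + x)/(l + x))
(104 + b(-11, Z/6))² = (104 + (-27 - 11)/(1/6 - 11))² = (104 - 38/(1*(⅙) - 11))² = (104 - 38/(⅙ - 11))² = (104 - 38/(-65/6))² = (104 - 6/65*(-38))² = (104 + 228/65)² = (6988/65)² = 48832144/4225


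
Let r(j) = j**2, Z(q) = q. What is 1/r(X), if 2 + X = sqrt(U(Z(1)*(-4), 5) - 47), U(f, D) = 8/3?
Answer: 9/(6 - I*sqrt(399))**2 ≈ -0.017265 + 0.011401*I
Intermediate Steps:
U(f, D) = 8/3 (U(f, D) = 8*(1/3) = 8/3)
X = -2 + I*sqrt(399)/3 (X = -2 + sqrt(8/3 - 47) = -2 + sqrt(-133/3) = -2 + I*sqrt(399)/3 ≈ -2.0 + 6.6583*I)
1/r(X) = 1/((-2 + I*sqrt(399)/3)**2) = (-2 + I*sqrt(399)/3)**(-2)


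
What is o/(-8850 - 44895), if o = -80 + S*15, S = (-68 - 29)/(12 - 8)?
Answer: 355/42996 ≈ 0.0082566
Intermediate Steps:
S = -97/4 ≈ -24.250
o = -1775/4 (o = -80 - 97/4*15 = -80 - 1455/4 = -1775/4 ≈ -443.75)
o/(-8850 - 44895) = -1775/(4*(-8850 - 44895)) = -1775/4/(-53745) = -1775/4*(-1/53745) = 355/42996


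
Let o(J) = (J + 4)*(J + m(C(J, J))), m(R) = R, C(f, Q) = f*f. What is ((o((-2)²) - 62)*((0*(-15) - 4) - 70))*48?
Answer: -348096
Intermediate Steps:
C(f, Q) = f²
o(J) = (4 + J)*(J + J²) (o(J) = (J + 4)*(J + J²) = (4 + J)*(J + J²))
((o((-2)²) - 62)*((0*(-15) - 4) - 70))*48 = (((-2)²*(4 + ((-2)²)² + 5*(-2)²) - 62)*((0*(-15) - 4) - 70))*48 = ((4*(4 + 4² + 5*4) - 62)*((0 - 4) - 70))*48 = ((4*(4 + 16 + 20) - 62)*(-4 - 70))*48 = ((4*40 - 62)*(-74))*48 = ((160 - 62)*(-74))*48 = (98*(-74))*48 = -7252*48 = -348096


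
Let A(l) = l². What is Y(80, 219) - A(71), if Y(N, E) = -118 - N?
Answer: -5239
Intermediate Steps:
Y(80, 219) - A(71) = (-118 - 1*80) - 1*71² = (-118 - 80) - 1*5041 = -198 - 5041 = -5239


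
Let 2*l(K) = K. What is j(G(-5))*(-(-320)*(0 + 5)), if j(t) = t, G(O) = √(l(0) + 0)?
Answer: 0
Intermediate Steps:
l(K) = K/2
G(O) = 0 (G(O) = √((½)*0 + 0) = √(0 + 0) = √0 = 0)
j(G(-5))*(-(-320)*(0 + 5)) = 0*(-(-320)*(0 + 5)) = 0*(-(-320)*5) = 0*(-64*(-25)) = 0*1600 = 0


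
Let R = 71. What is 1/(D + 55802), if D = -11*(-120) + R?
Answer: 1/57193 ≈ 1.7485e-5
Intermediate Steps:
D = 1391 (D = -11*(-120) + 71 = 1320 + 71 = 1391)
1/(D + 55802) = 1/(1391 + 55802) = 1/57193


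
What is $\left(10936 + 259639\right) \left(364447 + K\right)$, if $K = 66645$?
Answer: $116642717900$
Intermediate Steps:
$\left(10936 + 259639\right) \left(364447 + K\right) = \left(10936 + 259639\right) \left(364447 + 66645\right) = 270575 \cdot 431092 = 116642717900$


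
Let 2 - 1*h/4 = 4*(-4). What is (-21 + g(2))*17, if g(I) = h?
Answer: 867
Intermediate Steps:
h = 72 (h = 8 - 16*(-4) = 8 - 4*(-16) = 8 + 64 = 72)
g(I) = 72
(-21 + g(2))*17 = (-21 + 72)*17 = 51*17 = 867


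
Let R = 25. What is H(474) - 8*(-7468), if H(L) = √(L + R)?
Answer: 59744 + √499 ≈ 59766.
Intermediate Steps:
H(L) = √(25 + L) (H(L) = √(L + 25) = √(25 + L))
H(474) - 8*(-7468) = √(25 + 474) - 8*(-7468) = √499 - 1*(-59744) = √499 + 59744 = 59744 + √499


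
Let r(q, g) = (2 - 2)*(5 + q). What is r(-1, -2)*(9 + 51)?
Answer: 0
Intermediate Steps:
r(q, g) = 0 (r(q, g) = 0*(5 + q) = 0)
r(-1, -2)*(9 + 51) = 0*(9 + 51) = 0*60 = 0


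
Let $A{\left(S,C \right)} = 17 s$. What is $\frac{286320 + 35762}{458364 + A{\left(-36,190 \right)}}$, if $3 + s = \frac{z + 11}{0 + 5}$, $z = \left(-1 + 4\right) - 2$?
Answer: $\frac{1610410}{2291769} \approx 0.70269$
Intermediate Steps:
$z = 1$ ($z = 3 - 2 = 1$)
$s = - \frac{3}{5}$ ($s = -3 + \frac{1 + 11}{0 + 5} = -3 + \frac{12}{5} = - \frac{3}{5} \approx -0.6$)
$A{\left(S,C \right)} = - \frac{51}{5}$ ($A{\left(S,C \right)} = 17 \left(- \frac{3}{5}\right) = - \frac{51}{5}$)
$\frac{286320 + 35762}{458364 + A{\left(-36,190 \right)}} = \frac{286320 + 35762}{458364 - \frac{51}{5}} = \frac{322082}{\frac{2291769}{5}} = 322082 \cdot \frac{5}{2291769} = \frac{1610410}{2291769}$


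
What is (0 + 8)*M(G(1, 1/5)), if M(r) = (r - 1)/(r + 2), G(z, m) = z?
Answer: 0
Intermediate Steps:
M(r) = (-1 + r)/(2 + r)
(0 + 8)*M(G(1, 1/5)) = (0 + 8)*((-1 + 1)/(2 + 1)) = 8*(0/3) = 8*((⅓)*0) = 8*0 = 0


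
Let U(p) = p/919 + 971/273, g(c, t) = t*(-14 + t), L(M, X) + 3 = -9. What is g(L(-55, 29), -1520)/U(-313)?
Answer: 29249410008/40345 ≈ 7.2498e+5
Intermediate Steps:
L(M, X) = -12 (L(M, X) = -3 - 9 = -12)
U(p) = 971/273 + p/919 (U(p) = p*(1/919) + 971*(1/273) = p/919 + 971/273 = 971/273 + p/919)
g(L(-55, 29), -1520)/U(-313) = (-1520*(-14 - 1520))/(971/273 + (1/919)*(-313)) = (-1520*(-1534))/(971/273 - 313/919) = 2331680/(806900/250887) = 2331680*(250887/806900) = 29249410008/40345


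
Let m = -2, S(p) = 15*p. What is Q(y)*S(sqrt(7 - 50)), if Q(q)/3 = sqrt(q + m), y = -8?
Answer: -45*sqrt(430) ≈ -933.14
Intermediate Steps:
Q(q) = 3*sqrt(-2 + q) (Q(q) = 3*sqrt(q - 2) = 3*sqrt(-2 + q))
Q(y)*S(sqrt(7 - 50)) = (3*sqrt(-2 - 8))*(15*sqrt(7 - 50)) = (3*sqrt(-10))*(15*sqrt(-43)) = (3*(I*sqrt(10)))*(15*(I*sqrt(43))) = (3*I*sqrt(10))*(15*I*sqrt(43)) = -45*sqrt(430)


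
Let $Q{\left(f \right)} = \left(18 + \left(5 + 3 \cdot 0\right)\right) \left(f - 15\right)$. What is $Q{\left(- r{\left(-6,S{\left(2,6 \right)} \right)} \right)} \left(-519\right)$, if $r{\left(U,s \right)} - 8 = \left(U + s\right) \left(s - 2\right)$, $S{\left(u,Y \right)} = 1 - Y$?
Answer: $1193700$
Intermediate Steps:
$r{\left(U,s \right)} = 8 + \left(-2 + s\right) \left(U + s\right)$ ($r{\left(U,s \right)} = 8 + \left(U + s\right) \left(s - 2\right) = 8 + \left(U + s\right) \left(-2 + s\right) = 8 + \left(-2 + s\right) \left(U + s\right)$)
$Q{\left(f \right)} = -345 + 23 f$ ($Q{\left(f \right)} = \left(18 + \left(5 + 0\right)\right) \left(-15 + f\right) = \left(18 + 5\right) \left(-15 + f\right) = 23 \left(-15 + f\right) = -345 + 23 f$)
$Q{\left(- r{\left(-6,S{\left(2,6 \right)} \right)} \right)} \left(-519\right) = \left(-345 + 23 \left(- (8 + \left(1 - 6\right)^{2} - -12 - 2 \left(1 - 6\right) - 6 \left(1 - 6\right))\right)\right) \left(-519\right) = \left(-345 + 23 \left(- (8 + \left(1 - 6\right)^{2} + 12 - 2 \left(1 - 6\right) - 6 \left(1 - 6\right))\right)\right) \left(-519\right) = \left(-345 + 23 \left(- (8 + \left(-5\right)^{2} + 12 - -10 - -30)\right)\right) \left(-519\right) = \left(-345 + 23 \left(- (8 + 25 + 12 + 10 + 30)\right)\right) \left(-519\right) = \left(-345 + 23 \left(\left(-1\right) 85\right)\right) \left(-519\right) = \left(-345 + 23 \left(-85\right)\right) \left(-519\right) = \left(-345 - 1955\right) \left(-519\right) = \left(-2300\right) \left(-519\right) = 1193700$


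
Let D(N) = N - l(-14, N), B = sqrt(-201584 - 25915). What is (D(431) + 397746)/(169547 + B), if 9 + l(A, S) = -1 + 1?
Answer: 33755620871/14373206354 - 199093*I*sqrt(227499)/14373206354 ≈ 2.3485 - 0.0066068*I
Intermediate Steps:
l(A, S) = -9 (l(A, S) = -9 + (-1 + 1) = -9 + 0 = -9)
B = I*sqrt(227499) (B = sqrt(-227499) = I*sqrt(227499) ≈ 476.97*I)
D(N) = 9 + N (D(N) = N - 1*(-9) = N + 9 = 9 + N)
(D(431) + 397746)/(169547 + B) = ((9 + 431) + 397746)/(169547 + I*sqrt(227499)) = (440 + 397746)/(169547 + I*sqrt(227499)) = 398186/(169547 + I*sqrt(227499))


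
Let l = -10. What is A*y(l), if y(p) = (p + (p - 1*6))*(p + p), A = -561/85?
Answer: -3432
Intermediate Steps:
A = -33/5 (A = -561*1/85 = -33/5 ≈ -6.6000)
y(p) = 2*p*(-6 + 2*p) (y(p) = (p + (p - 6))*(2*p) = (p + (-6 + p))*(2*p) = (-6 + 2*p)*(2*p) = 2*p*(-6 + 2*p))
A*y(l) = -132*(-10)*(-3 - 10)/5 = -132*(-10)*(-13)/5 = -33/5*520 = -3432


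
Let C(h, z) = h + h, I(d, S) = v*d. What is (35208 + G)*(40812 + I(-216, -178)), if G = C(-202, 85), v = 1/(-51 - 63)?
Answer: 26989249056/19 ≈ 1.4205e+9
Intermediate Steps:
v = -1/114 (v = 1/(-114) = -1/114 ≈ -0.0087719)
I(d, S) = -d/114
C(h, z) = 2*h
G = -404 (G = 2*(-202) = -404)
(35208 + G)*(40812 + I(-216, -178)) = (35208 - 404)*(40812 - 1/114*(-216)) = 34804*(40812 + 36/19) = 34804*(775464/19) = 26989249056/19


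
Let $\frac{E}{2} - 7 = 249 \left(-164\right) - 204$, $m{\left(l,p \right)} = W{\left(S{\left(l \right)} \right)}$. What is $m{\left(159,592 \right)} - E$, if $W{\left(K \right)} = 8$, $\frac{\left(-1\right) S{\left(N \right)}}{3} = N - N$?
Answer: $82074$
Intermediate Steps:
$S{\left(N \right)} = 0$ ($S{\left(N \right)} = - 3 \left(N - N\right) = \left(-3\right) 0 = 0$)
$m{\left(l,p \right)} = 8$
$E = -82066$ ($E = 14 + 2 \left(249 \left(-164\right) - 204\right) = 14 + 2 \left(-40836 - 204\right) = 14 + 2 \left(-41040\right) = 14 - 82080 = -82066$)
$m{\left(159,592 \right)} - E = 8 - -82066 = 8 + 82066 = 82074$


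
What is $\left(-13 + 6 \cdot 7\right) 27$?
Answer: $783$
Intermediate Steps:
$\left(-13 + 6 \cdot 7\right) 27 = \left(-13 + 42\right) 27 = 29 \cdot 27 = 783$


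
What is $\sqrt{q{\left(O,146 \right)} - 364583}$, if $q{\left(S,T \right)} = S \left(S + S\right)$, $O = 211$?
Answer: $i \sqrt{275541} \approx 524.92 i$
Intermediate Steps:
$q{\left(S,T \right)} = 2 S^{2}$ ($q{\left(S,T \right)} = S 2 S = 2 S^{2}$)
$\sqrt{q{\left(O,146 \right)} - 364583} = \sqrt{2 \cdot 211^{2} - 364583} = \sqrt{2 \cdot 44521 - 364583} = \sqrt{89042 - 364583} = \sqrt{-275541} = i \sqrt{275541}$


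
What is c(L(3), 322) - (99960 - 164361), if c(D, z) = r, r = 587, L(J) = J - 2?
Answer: 64988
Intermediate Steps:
L(J) = -2 + J
c(D, z) = 587
c(L(3), 322) - (99960 - 164361) = 587 - (99960 - 164361) = 587 - 1*(-64401) = 587 + 64401 = 64988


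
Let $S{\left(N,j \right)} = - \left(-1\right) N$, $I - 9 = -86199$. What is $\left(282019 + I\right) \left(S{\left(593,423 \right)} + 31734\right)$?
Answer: $6330564083$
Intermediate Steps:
$I = -86190$ ($I = 9 - 86199 = -86190$)
$S{\left(N,j \right)} = N$
$\left(282019 + I\right) \left(S{\left(593,423 \right)} + 31734\right) = \left(282019 - 86190\right) \left(593 + 31734\right) = 195829 \cdot 32327 = 6330564083$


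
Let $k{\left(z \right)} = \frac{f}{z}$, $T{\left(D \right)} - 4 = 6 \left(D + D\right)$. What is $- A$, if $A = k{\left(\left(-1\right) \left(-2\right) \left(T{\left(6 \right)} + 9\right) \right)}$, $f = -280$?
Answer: $\frac{28}{17} \approx 1.6471$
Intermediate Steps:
$T{\left(D \right)} = 4 + 12 D$ ($T{\left(D \right)} = 4 + 6 \left(D + D\right) = 4 + 6 \cdot 2 D = 4 + 12 D$)
$k{\left(z \right)} = - \frac{280}{z}$
$A = - \frac{28}{17}$ ($A = - \frac{280}{\left(-1\right) \left(-2\right) \left(\left(4 + 12 \cdot 6\right) + 9\right)} = - \frac{280}{2 \left(\left(4 + 72\right) + 9\right)} = - \frac{280}{2 \left(76 + 9\right)} = - \frac{280}{2 \cdot 85} = - \frac{280}{170} = \left(-280\right) \frac{1}{170} = - \frac{28}{17} \approx -1.6471$)
$- A = \left(-1\right) \left(- \frac{28}{17}\right) = \frac{28}{17}$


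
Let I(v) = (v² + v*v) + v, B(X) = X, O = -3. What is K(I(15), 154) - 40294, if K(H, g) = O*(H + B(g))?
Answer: -42151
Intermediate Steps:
I(v) = v + 2*v² (I(v) = (v² + v²) + v = 2*v² + v = v + 2*v²)
K(H, g) = -3*H - 3*g (K(H, g) = -3*(H + g) = -3*H - 3*g)
K(I(15), 154) - 40294 = (-45*(1 + 2*15) - 3*154) - 40294 = (-45*(1 + 30) - 462) - 40294 = (-45*31 - 462) - 40294 = (-3*465 - 462) - 40294 = (-1395 - 462) - 40294 = -1857 - 40294 = -42151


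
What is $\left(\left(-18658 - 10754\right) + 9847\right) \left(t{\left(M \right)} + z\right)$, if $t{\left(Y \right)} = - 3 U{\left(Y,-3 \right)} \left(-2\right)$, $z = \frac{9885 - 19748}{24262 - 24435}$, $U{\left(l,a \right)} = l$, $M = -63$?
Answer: $\frac{1086464015}{173} \approx 6.2801 \cdot 10^{6}$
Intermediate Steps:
$z = \frac{9863}{173}$ ($z = - \frac{9863}{-173} = \left(-9863\right) \left(- \frac{1}{173}\right) = \frac{9863}{173} \approx 57.012$)
$t{\left(Y \right)} = 6 Y$ ($t{\left(Y \right)} = - 3 Y \left(-2\right) = 6 Y$)
$\left(\left(-18658 - 10754\right) + 9847\right) \left(t{\left(M \right)} + z\right) = \left(\left(-18658 - 10754\right) + 9847\right) \left(6 \left(-63\right) + \frac{9863}{173}\right) = \left(\left(-18658 - 10754\right) + 9847\right) \left(-378 + \frac{9863}{173}\right) = \left(-29412 + 9847\right) \left(- \frac{55531}{173}\right) = \left(-19565\right) \left(- \frac{55531}{173}\right) = \frac{1086464015}{173}$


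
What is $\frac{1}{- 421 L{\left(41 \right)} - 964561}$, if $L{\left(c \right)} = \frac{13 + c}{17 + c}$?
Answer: $- \frac{29}{27983636} \approx -1.0363 \cdot 10^{-6}$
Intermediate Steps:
$L{\left(c \right)} = \frac{13 + c}{17 + c}$
$\frac{1}{- 421 L{\left(41 \right)} - 964561} = \frac{1}{- 421 \frac{13 + 41}{17 + 41} - 964561} = \frac{1}{- 421 \cdot \frac{1}{58} \cdot 54 - 964561} = \frac{1}{\left(-421\right) \frac{27}{29} - 964561} = \frac{1}{- \frac{11367}{29} - 964561} = \frac{1}{- \frac{27983636}{29}} = - \frac{29}{27983636}$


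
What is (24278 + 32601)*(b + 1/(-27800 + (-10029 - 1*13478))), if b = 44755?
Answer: 130608107069136/51307 ≈ 2.5456e+9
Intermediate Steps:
(24278 + 32601)*(b + 1/(-27800 + (-10029 - 1*13478))) = (24278 + 32601)*(44755 + 1/(-27800 + (-10029 - 1*13478))) = 56879*(44755 + 1/(-27800 + (-10029 - 13478))) = 56879*(44755 + 1/(-27800 - 23507)) = 56879*(44755 + 1/(-51307)) = 56879*(44755 - 1/51307) = 56879*(2296244784/51307) = 130608107069136/51307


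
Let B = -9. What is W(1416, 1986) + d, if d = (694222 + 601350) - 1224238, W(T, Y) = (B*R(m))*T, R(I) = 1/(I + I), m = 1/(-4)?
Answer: 96822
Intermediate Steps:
m = -¼ ≈ -0.25000
R(I) = 1/(2*I)
W(T, Y) = 18*T (W(T, Y) = (-9/(2*(-¼)))*T = (-9*(-4)/2)*T = (-9*(-2))*T = 18*T)
d = 71334 (d = 1295572 - 1224238 = 71334)
W(1416, 1986) + d = 18*1416 + 71334 = 25488 + 71334 = 96822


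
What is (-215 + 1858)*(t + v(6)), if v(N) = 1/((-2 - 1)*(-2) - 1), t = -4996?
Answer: -41040497/5 ≈ -8.2081e+6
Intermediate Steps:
v(N) = ⅕ (v(N) = 1/(-3*(-2) - 1) = 1/(6 - 1) = 1/5 = ⅕)
(-215 + 1858)*(t + v(6)) = (-215 + 1858)*(-4996 + ⅕) = 1643*(-24979/5) = -41040497/5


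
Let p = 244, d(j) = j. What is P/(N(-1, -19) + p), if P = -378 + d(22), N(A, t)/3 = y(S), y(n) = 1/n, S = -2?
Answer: -712/485 ≈ -1.4680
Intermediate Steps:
N(A, t) = -3/2 (N(A, t) = 3/(-2) = 3*(-½) = -3/2)
P = -356 (P = -378 + 22 = -356)
P/(N(-1, -19) + p) = -356/(-3/2 + 244) = -356/485/2 = -356*2/485 = -712/485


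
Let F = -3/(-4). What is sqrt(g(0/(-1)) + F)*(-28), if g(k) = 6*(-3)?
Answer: -14*I*sqrt(69) ≈ -116.29*I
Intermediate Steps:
F = 3/4 (F = -3*(-1/4) = 3/4 ≈ 0.75000)
g(k) = -18
sqrt(g(0/(-1)) + F)*(-28) = sqrt(-18 + 3/4)*(-28) = sqrt(-69/4)*(-28) = (I*sqrt(69)/2)*(-28) = -14*I*sqrt(69)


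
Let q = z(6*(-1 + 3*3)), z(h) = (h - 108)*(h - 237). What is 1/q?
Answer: 1/11340 ≈ 8.8183e-5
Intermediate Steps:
z(h) = (-237 + h)*(-108 + h) (z(h) = (-108 + h)*(-237 + h) = (-237 + h)*(-108 + h))
q = 11340 (q = 25596 + (6*(-1 + 3*3))**2 - 2070*(-1 + 3*3) = 25596 + (6*(-1 + 9))**2 - 2070*(-1 + 9) = 25596 + (6*8)**2 - 2070*8 = 25596 + 48**2 - 345*48 = 25596 + 2304 - 16560 = 11340)
1/q = 1/11340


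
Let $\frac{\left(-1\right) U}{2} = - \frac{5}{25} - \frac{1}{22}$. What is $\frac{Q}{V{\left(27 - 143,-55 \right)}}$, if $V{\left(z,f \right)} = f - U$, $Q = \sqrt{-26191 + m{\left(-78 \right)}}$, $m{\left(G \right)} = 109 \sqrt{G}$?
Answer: $- \frac{55 \sqrt{-26191 + 109 i \sqrt{78}}}{3052} \approx -0.053589 - 2.9169 i$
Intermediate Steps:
$U = \frac{27}{55}$ ($U = - 2 \left(- \frac{5}{25} - \frac{1}{22}\right) = - 2 \left(\left(-5\right) \frac{1}{25} - \frac{1}{22}\right) = - 2 \left(- \frac{1}{5} - \frac{1}{22}\right) = \left(-2\right) \left(- \frac{27}{110}\right) = \frac{27}{55} \approx 0.49091$)
$Q = \sqrt{-26191 + 109 i \sqrt{78}}$ ($Q = \sqrt{-26191 + 109 \sqrt{-78}} = \sqrt{-26191 + 109 i \sqrt{78}} \approx 2.974 + 161.86 i$)
$V{\left(z,f \right)} = - \frac{27}{55} + f$ ($V{\left(z,f \right)} = f - \frac{27}{55} = - \frac{27}{55} + f$)
$\frac{Q}{V{\left(27 - 143,-55 \right)}} = \frac{\sqrt{-26191 + 109 i \sqrt{78}}}{- \frac{27}{55} - 55} = \frac{\sqrt{-26191 + 109 i \sqrt{78}}}{- \frac{3052}{55}} = \sqrt{-26191 + 109 i \sqrt{78}} \left(- \frac{55}{3052}\right) = - \frac{55 \sqrt{-26191 + 109 i \sqrt{78}}}{3052}$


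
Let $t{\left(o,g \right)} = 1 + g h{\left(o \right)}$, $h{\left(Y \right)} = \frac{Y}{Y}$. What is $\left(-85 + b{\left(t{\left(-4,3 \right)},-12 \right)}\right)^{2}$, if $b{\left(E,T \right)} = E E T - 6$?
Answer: $80089$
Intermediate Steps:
$h{\left(Y \right)} = 1$
$t{\left(o,g \right)} = 1 + g$ ($t{\left(o,g \right)} = 1 + g 1 = 1 + g$)
$b{\left(E,T \right)} = -6 + T E^{2}$ ($b{\left(E,T \right)} = E^{2} T - 6 = T E^{2} - 6 = -6 + T E^{2}$)
$\left(-85 + b{\left(t{\left(-4,3 \right)},-12 \right)}\right)^{2} = \left(-85 - \left(6 + 12 \left(1 + 3\right)^{2}\right)\right)^{2} = \left(-85 - \left(6 + 12 \cdot 4^{2}\right)\right)^{2} = \left(-85 - 198\right)^{2} = \left(-283\right)^{2} = 80089$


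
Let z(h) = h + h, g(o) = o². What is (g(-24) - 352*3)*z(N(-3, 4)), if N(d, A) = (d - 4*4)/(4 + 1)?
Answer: 3648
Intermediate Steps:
N(d, A) = -16/5 + d/5 (N(d, A) = (d - 16)/5 = (-16 + d)*(⅕) = -16/5 + d/5)
z(h) = 2*h
(g(-24) - 352*3)*z(N(-3, 4)) = ((-24)² - 352*3)*(2*(-16/5 + (⅕)*(-3))) = (576 - 1056)*(2*(-16/5 - ⅗)) = -960*(-19)/5 = -480*(-38/5) = 3648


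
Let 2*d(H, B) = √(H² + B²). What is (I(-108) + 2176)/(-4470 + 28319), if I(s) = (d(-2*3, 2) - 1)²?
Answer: 2187/23849 - 2*√10/23849 ≈ 0.091437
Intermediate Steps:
d(H, B) = √(B² + H²)/2 (d(H, B) = √(H² + B²)/2 = √(B² + H²)/2)
I(s) = (-1 + √10)² (I(s) = (√(2² + (-2*3)²)/2 - 1)² = (√(4 + (-6)²)/2 - 1)² = (√(4 + 36)/2 - 1)² = (√40/2 - 1)² = ((2*√10)/2 - 1)² = (√10 - 1)² = (-1 + √10)²)
(I(-108) + 2176)/(-4470 + 28319) = ((1 - √10)² + 2176)/(-4470 + 28319) = (2176 + (1 - √10)²)/23849 = (2176 + (1 - √10)²)*(1/23849) = 2176/23849 + (1 - √10)²/23849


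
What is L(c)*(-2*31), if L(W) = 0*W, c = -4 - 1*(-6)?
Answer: 0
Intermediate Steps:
c = 2 (c = -4 + 6 = 2)
L(W) = 0
L(c)*(-2*31) = 0*(-2*31) = 0*(-62) = 0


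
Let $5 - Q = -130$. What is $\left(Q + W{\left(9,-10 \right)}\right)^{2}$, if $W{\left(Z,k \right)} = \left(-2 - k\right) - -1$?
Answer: $20736$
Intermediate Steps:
$Q = 135$ ($Q = 5 - -130 = 5 + 130 = 135$)
$W{\left(Z,k \right)} = -1 - k$ ($W{\left(Z,k \right)} = \left(-2 - k\right) + 1 = -1 - k$)
$\left(Q + W{\left(9,-10 \right)}\right)^{2} = \left(135 - -9\right)^{2} = \left(135 + \left(-1 + 10\right)\right)^{2} = \left(135 + 9\right)^{2} = 144^{2} = 20736$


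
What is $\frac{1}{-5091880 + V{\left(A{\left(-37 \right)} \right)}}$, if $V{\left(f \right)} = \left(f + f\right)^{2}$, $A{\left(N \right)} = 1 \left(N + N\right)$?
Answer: $- \frac{1}{5069976} \approx -1.9724 \cdot 10^{-7}$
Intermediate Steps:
$A{\left(N \right)} = 2 N$ ($A{\left(N \right)} = 1 \cdot 2 N = 2 N$)
$V{\left(f \right)} = 4 f^{2}$ ($V{\left(f \right)} = \left(2 f\right)^{2} = 4 f^{2}$)
$\frac{1}{-5091880 + V{\left(A{\left(-37 \right)} \right)}} = \frac{1}{-5091880 + 4 \left(2 \left(-37\right)\right)^{2}} = \frac{1}{-5091880 + 4 \left(-74\right)^{2}} = \frac{1}{-5091880 + 4 \cdot 5476} = \frac{1}{-5091880 + 21904} = \frac{1}{-5069976} = - \frac{1}{5069976}$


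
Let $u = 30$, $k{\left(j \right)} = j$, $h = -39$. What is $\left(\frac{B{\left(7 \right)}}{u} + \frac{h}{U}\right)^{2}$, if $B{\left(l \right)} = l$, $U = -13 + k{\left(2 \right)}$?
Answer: $\frac{1555009}{108900} \approx 14.279$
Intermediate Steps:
$U = -11$ ($U = -13 + 2 = -11$)
$\left(\frac{B{\left(7 \right)}}{u} + \frac{h}{U}\right)^{2} = \left(\frac{7}{30} - \frac{39}{-11}\right)^{2} = \left(7 \cdot \frac{1}{30} - - \frac{39}{11}\right)^{2} = \left(\frac{7}{30} + \frac{39}{11}\right)^{2} = \left(\frac{1247}{330}\right)^{2} = \frac{1555009}{108900}$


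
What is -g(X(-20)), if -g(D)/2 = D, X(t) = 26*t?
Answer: -1040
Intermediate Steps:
g(D) = -2*D
-g(X(-20)) = -(-2)*26*(-20) = -(-2)*(-520) = -1*1040 = -1040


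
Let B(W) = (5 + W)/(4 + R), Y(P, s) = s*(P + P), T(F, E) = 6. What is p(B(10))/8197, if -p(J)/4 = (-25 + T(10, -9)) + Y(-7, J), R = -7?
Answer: -204/8197 ≈ -0.024887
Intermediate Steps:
Y(P, s) = 2*P*s (Y(P, s) = s*(2*P) = 2*P*s)
B(W) = -5/3 - W/3 (B(W) = (5 + W)/(4 - 7) = (5 + W)/(-3) = (5 + W)*(-1/3) = -5/3 - W/3)
p(J) = 76 + 56*J (p(J) = -4*((-25 + 6) + 2*(-7)*J) = -4*(-19 - 14*J) = 76 + 56*J)
p(B(10))/8197 = (76 + 56*(-5/3 - 1/3*10))/8197 = (76 + 56*(-5/3 - 10/3))*(1/8197) = (76 + 56*(-5))*(1/8197) = (76 - 280)*(1/8197) = -204*1/8197 = -204/8197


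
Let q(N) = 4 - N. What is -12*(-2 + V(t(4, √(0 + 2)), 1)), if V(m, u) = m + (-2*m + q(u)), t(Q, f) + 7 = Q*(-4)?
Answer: -288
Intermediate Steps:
t(Q, f) = -7 - 4*Q (t(Q, f) = -7 + Q*(-4) = -7 - 4*Q)
V(m, u) = 4 - m - u (V(m, u) = m + (-2*m + (4 - u)) = m + (4 - u - 2*m) = 4 - m - u)
-12*(-2 + V(t(4, √(0 + 2)), 1)) = -12*(-2 + (4 - (-7 - 4*4) - 1*1)) = -12*(-2 + (4 - (-7 - 16) - 1)) = -12*(-2 + (4 - 1*(-23) - 1)) = -12*(-2 + (4 + 23 - 1)) = -12*(-2 + 26) = -12*24 = -288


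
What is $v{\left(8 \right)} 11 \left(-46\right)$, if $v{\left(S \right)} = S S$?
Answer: $-32384$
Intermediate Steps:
$v{\left(S \right)} = S^{2}$
$v{\left(8 \right)} 11 \left(-46\right) = 8^{2} \cdot 11 \left(-46\right) = 64 \cdot 11 \left(-46\right) = 704 \left(-46\right) = -32384$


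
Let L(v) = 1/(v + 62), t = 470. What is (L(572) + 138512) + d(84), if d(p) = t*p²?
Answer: 2190363489/634 ≈ 3.4548e+6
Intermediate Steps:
d(p) = 470*p²
L(v) = 1/(62 + v)
(L(572) + 138512) + d(84) = (1/(62 + 572) + 138512) + 470*84² = (1/634 + 138512) + 470*7056 = (1/634 + 138512) + 3316320 = 87816609/634 + 3316320 = 2190363489/634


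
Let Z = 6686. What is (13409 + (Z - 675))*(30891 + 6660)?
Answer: 729240420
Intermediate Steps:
(13409 + (Z - 675))*(30891 + 6660) = (13409 + (6686 - 675))*(30891 + 6660) = (13409 + 6011)*37551 = 19420*37551 = 729240420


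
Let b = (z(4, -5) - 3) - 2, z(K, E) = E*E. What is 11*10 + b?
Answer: 130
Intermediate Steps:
z(K, E) = E²
b = 20 (b = ((-5)² - 3) - 2 = (25 - 3) - 2 = 22 - 2 = 20)
11*10 + b = 11*10 + 20 = 110 + 20 = 130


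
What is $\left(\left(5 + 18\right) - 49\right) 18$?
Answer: $-468$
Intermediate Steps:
$\left(\left(5 + 18\right) - 49\right) 18 = \left(23 - 49\right) 18 = \left(-26\right) 18 = -468$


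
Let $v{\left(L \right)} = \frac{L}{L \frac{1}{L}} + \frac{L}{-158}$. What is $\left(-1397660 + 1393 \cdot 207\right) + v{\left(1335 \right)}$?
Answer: $- \frac{175061227}{158} \approx -1.108 \cdot 10^{6}$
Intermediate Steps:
$v{\left(L \right)} = \frac{157 L}{158}$ ($v{\left(L \right)} = \frac{L}{1} + L \left(- \frac{1}{158}\right) = L 1 - \frac{L}{158} = L - \frac{L}{158} = \frac{157 L}{158}$)
$\left(-1397660 + 1393 \cdot 207\right) + v{\left(1335 \right)} = \left(-1397660 + 1393 \cdot 207\right) + \frac{157}{158} \cdot 1335 = \left(-1397660 + 288351\right) + \frac{209595}{158} = -1109309 + \frac{209595}{158} = - \frac{175061227}{158}$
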